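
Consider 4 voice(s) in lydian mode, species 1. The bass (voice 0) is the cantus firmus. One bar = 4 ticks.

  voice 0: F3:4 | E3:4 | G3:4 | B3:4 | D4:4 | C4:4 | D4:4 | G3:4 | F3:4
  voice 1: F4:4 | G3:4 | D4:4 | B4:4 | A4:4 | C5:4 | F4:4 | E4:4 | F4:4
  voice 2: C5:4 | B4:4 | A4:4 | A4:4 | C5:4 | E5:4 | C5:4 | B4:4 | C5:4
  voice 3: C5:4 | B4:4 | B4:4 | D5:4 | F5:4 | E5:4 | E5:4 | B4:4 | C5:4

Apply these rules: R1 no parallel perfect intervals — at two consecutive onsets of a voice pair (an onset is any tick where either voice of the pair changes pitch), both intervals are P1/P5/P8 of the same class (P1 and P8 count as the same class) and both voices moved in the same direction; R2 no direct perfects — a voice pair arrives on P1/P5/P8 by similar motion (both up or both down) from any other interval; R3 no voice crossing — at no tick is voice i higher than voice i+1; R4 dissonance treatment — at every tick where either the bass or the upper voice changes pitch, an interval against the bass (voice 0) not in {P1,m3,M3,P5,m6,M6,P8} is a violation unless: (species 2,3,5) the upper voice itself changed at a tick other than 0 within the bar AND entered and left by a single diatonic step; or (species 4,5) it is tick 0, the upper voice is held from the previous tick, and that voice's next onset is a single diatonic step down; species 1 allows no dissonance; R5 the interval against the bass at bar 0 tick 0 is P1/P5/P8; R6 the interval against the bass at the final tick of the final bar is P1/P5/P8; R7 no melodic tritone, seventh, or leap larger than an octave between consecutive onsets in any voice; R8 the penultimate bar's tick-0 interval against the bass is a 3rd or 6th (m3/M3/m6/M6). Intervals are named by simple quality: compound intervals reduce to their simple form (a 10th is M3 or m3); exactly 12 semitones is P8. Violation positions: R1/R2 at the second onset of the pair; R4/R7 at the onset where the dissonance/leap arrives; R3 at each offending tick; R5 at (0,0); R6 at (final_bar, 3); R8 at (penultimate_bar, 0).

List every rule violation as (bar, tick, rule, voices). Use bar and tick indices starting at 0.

(1, 0, R1, (0, 2))
(1, 0, R1, (0, 3))
(1, 0, R1, (2, 3))
(1, 0, R7, (1,))
(2, 0, R2, (0, 1))
(2, 0, R4, (0, 2))
(3, 0, R2, (0, 1))
(3, 0, R3, (1, 2))
(3, 0, R4, (0, 2))
(3, 1, R3, (1, 2))
(3, 2, R3, (1, 2))
(3, 3, R3, (1, 2))
(4, 0, R4, (0, 2))
(6, 0, R2, (1, 2))
(6, 0, R4, (0, 2))
(6, 0, R4, (0, 3))
(7, 0, R1, (1, 2))
(7, 0, R2, (1, 3))
(7, 0, R2, (2, 3))
(8, 0, R1, (1, 2))
(8, 0, R1, (1, 3))
(8, 0, R1, (2, 3))

bar 0: v0=F3 v1=F4 v2=C5 v3=C5 downbeat P5
bar 1: v0=E3 v1=G3 v2=B4 v3=B4 downbeat P5
bar 2: v0=G3 v1=D4 v2=A4 v3=B4 downbeat M3
bar 3: v0=B3 v1=B4 v2=A4 v3=D5 downbeat m3
bar 4: v0=D4 v1=A4 v2=C5 v3=F5 downbeat m3
bar 5: v0=C4 v1=C5 v2=E5 v3=E5 downbeat M3
bar 6: v0=D4 v1=F4 v2=C5 v3=E5 downbeat M2
bar 7: v0=G3 v1=E4 v2=B4 v3=B4 downbeat M3
bar 8: v0=F3 v1=F4 v2=C5 v3=C5 downbeat P5
  -> R1 @ bar 1 tick 0 v(0, 2): F3/C5 P5 -> E3/B4 P5 similar
  -> R1 @ bar 1 tick 0 v(0, 3): F3/C5 P5 -> E3/B4 P5 similar
  -> R1 @ bar 1 tick 0 v(2, 3): C5/C5 P1 -> B4/B4 P1 similar
  -> R7 @ bar 1 tick 0 v(1,): F4->G3 leap 10st
  -> R2 @ bar 2 tick 0 v(0, 1): E3/G3 m3 -> G3/D4 P5 similar
  -> R4 @ bar 2 tick 0 v(0, 2): G3/A4 M2 untreated
  -> R2 @ bar 3 tick 0 v(0, 1): G3/D4 P5 -> B3/B4 P8 similar
  -> R3 @ bar 3 tick 0 v(1, 2): B4 above A4
  -> R4 @ bar 3 tick 0 v(0, 2): B3/A4 m7 untreated
  -> R3 @ bar 3 tick 1 v(1, 2): B4 above A4
  -> R3 @ bar 3 tick 2 v(1, 2): B4 above A4
  -> R3 @ bar 3 tick 3 v(1, 2): B4 above A4
  -> R4 @ bar 4 tick 0 v(0, 2): D4/C5 m7 untreated
  -> R2 @ bar 6 tick 0 v(1, 2): C5/E5 M3 -> F4/C5 P5 similar
  -> R4 @ bar 6 tick 0 v(0, 2): D4/C5 m7 untreated
  -> R4 @ bar 6 tick 0 v(0, 3): D4/E5 M2 untreated
  -> R1 @ bar 7 tick 0 v(1, 2): F4/C5 P5 -> E4/B4 P5 similar
  -> R2 @ bar 7 tick 0 v(1, 3): F4/E5 M7 -> E4/B4 P5 similar
  -> R2 @ bar 7 tick 0 v(2, 3): C5/E5 M3 -> B4/B4 P1 similar
  -> R1 @ bar 8 tick 0 v(1, 2): E4/B4 P5 -> F4/C5 P5 similar
  -> R1 @ bar 8 tick 0 v(1, 3): E4/B4 P5 -> F4/C5 P5 similar
  -> R1 @ bar 8 tick 0 v(2, 3): B4/B4 P1 -> C5/C5 P1 similar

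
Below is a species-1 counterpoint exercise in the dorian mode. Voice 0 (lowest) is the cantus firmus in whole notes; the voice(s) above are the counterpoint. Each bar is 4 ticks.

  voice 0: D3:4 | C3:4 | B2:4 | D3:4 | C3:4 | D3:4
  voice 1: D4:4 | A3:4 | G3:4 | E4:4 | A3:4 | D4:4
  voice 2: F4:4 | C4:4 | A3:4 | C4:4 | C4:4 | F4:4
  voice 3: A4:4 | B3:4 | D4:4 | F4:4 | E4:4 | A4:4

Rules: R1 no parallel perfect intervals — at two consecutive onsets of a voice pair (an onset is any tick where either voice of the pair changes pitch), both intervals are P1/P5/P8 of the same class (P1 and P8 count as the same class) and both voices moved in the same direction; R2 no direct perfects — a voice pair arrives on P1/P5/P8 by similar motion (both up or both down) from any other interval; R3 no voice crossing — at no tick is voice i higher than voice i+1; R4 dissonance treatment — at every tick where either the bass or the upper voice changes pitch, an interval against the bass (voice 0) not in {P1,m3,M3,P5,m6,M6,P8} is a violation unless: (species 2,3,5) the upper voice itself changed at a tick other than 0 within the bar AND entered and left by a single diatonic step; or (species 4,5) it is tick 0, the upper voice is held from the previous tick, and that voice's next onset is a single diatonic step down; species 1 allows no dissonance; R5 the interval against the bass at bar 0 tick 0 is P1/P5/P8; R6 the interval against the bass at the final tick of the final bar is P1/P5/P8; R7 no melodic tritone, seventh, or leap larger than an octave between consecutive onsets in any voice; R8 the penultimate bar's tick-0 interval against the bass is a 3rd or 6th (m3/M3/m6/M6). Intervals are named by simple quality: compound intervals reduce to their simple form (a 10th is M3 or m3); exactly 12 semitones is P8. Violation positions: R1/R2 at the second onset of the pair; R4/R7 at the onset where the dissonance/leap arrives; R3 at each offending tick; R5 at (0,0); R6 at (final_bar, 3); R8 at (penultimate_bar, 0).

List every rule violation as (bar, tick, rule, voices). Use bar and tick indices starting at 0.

bar 0: v0=D3 v1=D4 v2=F4 v3=A4 downbeat P5
bar 1: v0=C3 v1=A3 v2=C4 v3=B3 downbeat M7
bar 2: v0=B2 v1=G3 v2=A3 v3=D4 downbeat m3
bar 3: v0=D3 v1=E4 v2=C4 v3=F4 downbeat m3
bar 4: v0=C3 v1=A3 v2=C4 v3=E4 downbeat M3
bar 5: v0=D3 v1=D4 v2=F4 v3=A4 downbeat P5
  -> R5 @ bar 0 tick 0 v(0, 2): opens on m3
  -> R2 @ bar 1 tick 0 v(0, 2): D3/F4 m3 -> C3/C4 P8 similar
  -> R3 @ bar 1 tick 0 v(2, 3): C4 above B3
  -> R4 @ bar 1 tick 0 v(0, 3): C3/B3 M7 untreated
  -> R7 @ bar 1 tick 0 v(3,): A4->B3 leap 10st
  -> R3 @ bar 1 tick 1 v(2, 3): C4 above B3
  -> R3 @ bar 1 tick 2 v(2, 3): C4 above B3
  -> R3 @ bar 1 tick 3 v(2, 3): C4 above B3
  -> R4 @ bar 2 tick 0 v(0, 2): B2/A3 m7 untreated
  -> R3 @ bar 3 tick 0 v(1, 2): E4 above C4
  -> R4 @ bar 3 tick 0 v(0, 1): D3/E4 M2 untreated
  -> R4 @ bar 3 tick 0 v(0, 2): D3/C4 m7 untreated
  -> R3 @ bar 3 tick 1 v(1, 2): E4 above C4
  -> R3 @ bar 3 tick 2 v(1, 2): E4 above C4
  -> R3 @ bar 3 tick 3 v(1, 2): E4 above C4
  -> R2 @ bar 4 tick 0 v(1, 3): E4/F4 m2 -> A3/E4 P5 similar
  -> R8 @ bar 4 tick 0 v(0, 2): penult P8 not 3rd/6th
  -> R1 @ bar 5 tick 0 v(1, 3): A3/E4 P5 -> D4/A4 P5 similar
  -> R2 @ bar 5 tick 0 v(0, 1): C3/A3 M6 -> D3/D4 P8 similar
  -> R2 @ bar 5 tick 0 v(0, 3): C3/E4 M3 -> D3/A4 P5 similar
  -> R6 @ bar 5 tick 3 v(0, 2): closes on m3

(0, 0, R5, (0, 2))
(1, 0, R2, (0, 2))
(1, 0, R3, (2, 3))
(1, 0, R4, (0, 3))
(1, 0, R7, (3,))
(1, 1, R3, (2, 3))
(1, 2, R3, (2, 3))
(1, 3, R3, (2, 3))
(2, 0, R4, (0, 2))
(3, 0, R3, (1, 2))
(3, 0, R4, (0, 1))
(3, 0, R4, (0, 2))
(3, 1, R3, (1, 2))
(3, 2, R3, (1, 2))
(3, 3, R3, (1, 2))
(4, 0, R2, (1, 3))
(4, 0, R8, (0, 2))
(5, 0, R1, (1, 3))
(5, 0, R2, (0, 1))
(5, 0, R2, (0, 3))
(5, 3, R6, (0, 2))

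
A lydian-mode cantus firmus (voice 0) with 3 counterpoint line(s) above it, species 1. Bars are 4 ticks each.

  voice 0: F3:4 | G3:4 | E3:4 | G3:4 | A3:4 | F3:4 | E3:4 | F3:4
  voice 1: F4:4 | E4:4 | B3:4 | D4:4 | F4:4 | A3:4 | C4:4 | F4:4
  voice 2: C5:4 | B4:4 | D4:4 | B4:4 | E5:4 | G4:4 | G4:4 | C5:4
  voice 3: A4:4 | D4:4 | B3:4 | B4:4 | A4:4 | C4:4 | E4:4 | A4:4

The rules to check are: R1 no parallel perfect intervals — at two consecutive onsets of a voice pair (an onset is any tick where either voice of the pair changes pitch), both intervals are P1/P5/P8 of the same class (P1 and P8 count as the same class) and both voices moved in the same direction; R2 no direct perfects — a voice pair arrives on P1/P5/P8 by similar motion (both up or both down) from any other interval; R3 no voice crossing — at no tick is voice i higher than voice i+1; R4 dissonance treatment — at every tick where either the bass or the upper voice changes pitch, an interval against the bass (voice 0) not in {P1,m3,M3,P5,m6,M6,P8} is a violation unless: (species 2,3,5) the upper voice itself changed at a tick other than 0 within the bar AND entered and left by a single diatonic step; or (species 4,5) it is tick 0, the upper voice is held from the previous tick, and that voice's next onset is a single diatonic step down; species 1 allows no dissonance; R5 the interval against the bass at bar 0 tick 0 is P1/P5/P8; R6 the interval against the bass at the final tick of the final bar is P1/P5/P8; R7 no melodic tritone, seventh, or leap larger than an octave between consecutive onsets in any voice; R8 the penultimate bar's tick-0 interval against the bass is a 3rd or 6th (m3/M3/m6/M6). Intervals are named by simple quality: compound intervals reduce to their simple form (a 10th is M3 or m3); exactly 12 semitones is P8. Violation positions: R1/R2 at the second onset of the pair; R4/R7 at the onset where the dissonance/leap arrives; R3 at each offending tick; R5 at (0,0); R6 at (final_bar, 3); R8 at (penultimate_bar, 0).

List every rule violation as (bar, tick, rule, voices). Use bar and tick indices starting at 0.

(0, 0, R3, (2, 3))
(0, 0, R5, (0, 3))
(0, 1, R3, (2, 3))
(0, 2, R3, (2, 3))
(0, 3, R3, (2, 3))
(1, 0, R1, (1, 2))
(1, 0, R3, (2, 3))
(1, 1, R3, (2, 3))
(1, 2, R3, (2, 3))
(1, 3, R3, (2, 3))
(2, 0, R1, (0, 3))
(2, 0, R2, (0, 1))
(2, 0, R2, (1, 3))
(2, 0, R3, (2, 3))
(2, 0, R4, (0, 2))
(2, 1, R3, (2, 3))
(2, 2, R3, (2, 3))
(2, 3, R3, (2, 3))
(3, 0, R1, (0, 1))
(3, 0, R2, (2, 3))
(4, 0, R2, (0, 2))
(4, 0, R3, (2, 3))
(4, 1, R3, (2, 3))
(4, 2, R3, (2, 3))
(4, 3, R3, (2, 3))
(5, 0, R1, (2, 3))
(5, 0, R2, (0, 3))
(5, 0, R3, (2, 3))
(5, 0, R4, (0, 2))
(5, 1, R3, (2, 3))
(5, 2, R3, (2, 3))
(5, 3, R3, (2, 3))
(6, 0, R3, (2, 3))
(6, 0, R8, (0, 3))
(6, 1, R3, (2, 3))
(6, 2, R3, (2, 3))
(6, 3, R3, (2, 3))
(7, 0, R1, (1, 2))
(7, 0, R2, (0, 1))
(7, 0, R2, (0, 2))
(7, 0, R3, (2, 3))
(7, 1, R3, (2, 3))
(7, 2, R3, (2, 3))
(7, 3, R3, (2, 3))
(7, 3, R6, (0, 3))

bar 0: v0=F3 v1=F4 v2=C5 v3=A4 downbeat M3
bar 1: v0=G3 v1=E4 v2=B4 v3=D4 downbeat P5
bar 2: v0=E3 v1=B3 v2=D4 v3=B3 downbeat P5
bar 3: v0=G3 v1=D4 v2=B4 v3=B4 downbeat M3
bar 4: v0=A3 v1=F4 v2=E5 v3=A4 downbeat P8
bar 5: v0=F3 v1=A3 v2=G4 v3=C4 downbeat P5
bar 6: v0=E3 v1=C4 v2=G4 v3=E4 downbeat P8
bar 7: v0=F3 v1=F4 v2=C5 v3=A4 downbeat M3
  -> R3 @ bar 0 tick 0 v(2, 3): C5 above A4
  -> R5 @ bar 0 tick 0 v(0, 3): opens on M3
  -> R3 @ bar 0 tick 1 v(2, 3): C5 above A4
  -> R3 @ bar 0 tick 2 v(2, 3): C5 above A4
  -> R3 @ bar 0 tick 3 v(2, 3): C5 above A4
  -> R1 @ bar 1 tick 0 v(1, 2): F4/C5 P5 -> E4/B4 P5 similar
  -> R3 @ bar 1 tick 0 v(2, 3): B4 above D4
  -> R3 @ bar 1 tick 1 v(2, 3): B4 above D4
  -> R3 @ bar 1 tick 2 v(2, 3): B4 above D4
  -> R3 @ bar 1 tick 3 v(2, 3): B4 above D4
  -> R1 @ bar 2 tick 0 v(0, 3): G3/D4 P5 -> E3/B3 P5 similar
  -> R2 @ bar 2 tick 0 v(0, 1): G3/E4 M6 -> E3/B3 P5 similar
  -> R2 @ bar 2 tick 0 v(1, 3): E4/D4 M2 -> B3/B3 P1 similar
  -> R3 @ bar 2 tick 0 v(2, 3): D4 above B3
  -> R4 @ bar 2 tick 0 v(0, 2): E3/D4 m7 untreated
  -> R3 @ bar 2 tick 1 v(2, 3): D4 above B3
  -> R3 @ bar 2 tick 2 v(2, 3): D4 above B3
  -> R3 @ bar 2 tick 3 v(2, 3): D4 above B3
  -> R1 @ bar 3 tick 0 v(0, 1): E3/B3 P5 -> G3/D4 P5 similar
  -> R2 @ bar 3 tick 0 v(2, 3): D4/B3 m3 -> B4/B4 P1 similar
  -> R2 @ bar 4 tick 0 v(0, 2): G3/B4 M3 -> A3/E5 P5 similar
  -> R3 @ bar 4 tick 0 v(2, 3): E5 above A4
  -> R3 @ bar 4 tick 1 v(2, 3): E5 above A4
  -> R3 @ bar 4 tick 2 v(2, 3): E5 above A4
  -> R3 @ bar 4 tick 3 v(2, 3): E5 above A4
  -> R1 @ bar 5 tick 0 v(2, 3): E5/A4 P5 -> G4/C4 P5 similar
  -> R2 @ bar 5 tick 0 v(0, 3): A3/A4 P8 -> F3/C4 P5 similar
  -> R3 @ bar 5 tick 0 v(2, 3): G4 above C4
  -> R4 @ bar 5 tick 0 v(0, 2): F3/G4 M2 untreated
  -> R3 @ bar 5 tick 1 v(2, 3): G4 above C4
  -> R3 @ bar 5 tick 2 v(2, 3): G4 above C4
  -> R3 @ bar 5 tick 3 v(2, 3): G4 above C4
  -> R3 @ bar 6 tick 0 v(2, 3): G4 above E4
  -> R8 @ bar 6 tick 0 v(0, 3): penult P8 not 3rd/6th
  -> R3 @ bar 6 tick 1 v(2, 3): G4 above E4
  -> R3 @ bar 6 tick 2 v(2, 3): G4 above E4
  -> R3 @ bar 6 tick 3 v(2, 3): G4 above E4
  -> R1 @ bar 7 tick 0 v(1, 2): C4/G4 P5 -> F4/C5 P5 similar
  -> R2 @ bar 7 tick 0 v(0, 1): E3/C4 m6 -> F3/F4 P8 similar
  -> R2 @ bar 7 tick 0 v(0, 2): E3/G4 m3 -> F3/C5 P5 similar
  -> R3 @ bar 7 tick 0 v(2, 3): C5 above A4
  -> R3 @ bar 7 tick 1 v(2, 3): C5 above A4
  -> R3 @ bar 7 tick 2 v(2, 3): C5 above A4
  -> R3 @ bar 7 tick 3 v(2, 3): C5 above A4
  -> R6 @ bar 7 tick 3 v(0, 3): closes on M3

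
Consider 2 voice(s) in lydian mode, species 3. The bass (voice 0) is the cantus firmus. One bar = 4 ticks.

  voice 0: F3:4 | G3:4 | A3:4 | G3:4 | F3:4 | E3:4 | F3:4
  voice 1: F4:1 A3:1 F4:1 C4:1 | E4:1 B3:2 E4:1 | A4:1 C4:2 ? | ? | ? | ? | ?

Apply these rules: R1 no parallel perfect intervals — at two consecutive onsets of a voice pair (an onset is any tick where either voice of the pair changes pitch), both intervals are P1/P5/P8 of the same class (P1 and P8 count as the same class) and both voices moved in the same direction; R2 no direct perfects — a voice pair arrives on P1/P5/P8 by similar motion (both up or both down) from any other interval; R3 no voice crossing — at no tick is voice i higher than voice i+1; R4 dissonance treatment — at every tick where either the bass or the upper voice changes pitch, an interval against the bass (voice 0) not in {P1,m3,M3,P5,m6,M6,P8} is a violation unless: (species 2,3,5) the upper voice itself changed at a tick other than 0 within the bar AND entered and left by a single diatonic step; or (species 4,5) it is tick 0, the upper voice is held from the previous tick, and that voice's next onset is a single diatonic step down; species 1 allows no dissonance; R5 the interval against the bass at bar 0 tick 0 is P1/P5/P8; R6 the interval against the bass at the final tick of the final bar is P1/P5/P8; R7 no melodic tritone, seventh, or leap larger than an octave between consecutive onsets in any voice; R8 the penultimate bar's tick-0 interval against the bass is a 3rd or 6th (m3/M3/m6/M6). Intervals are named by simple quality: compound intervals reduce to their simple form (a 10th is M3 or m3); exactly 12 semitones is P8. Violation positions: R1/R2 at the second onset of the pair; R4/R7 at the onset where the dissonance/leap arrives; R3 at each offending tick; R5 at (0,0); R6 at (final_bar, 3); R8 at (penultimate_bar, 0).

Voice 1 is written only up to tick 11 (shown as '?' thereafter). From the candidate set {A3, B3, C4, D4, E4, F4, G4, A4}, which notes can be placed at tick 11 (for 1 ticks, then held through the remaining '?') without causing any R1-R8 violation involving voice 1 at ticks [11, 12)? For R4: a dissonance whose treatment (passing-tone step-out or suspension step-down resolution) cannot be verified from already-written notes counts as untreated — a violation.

A3: legal
B3: violates R4
C4: legal
D4: violates R4
E4: legal
F4: legal
G4: violates R4
A4: legal

{A3, A4, C4, E4, F4}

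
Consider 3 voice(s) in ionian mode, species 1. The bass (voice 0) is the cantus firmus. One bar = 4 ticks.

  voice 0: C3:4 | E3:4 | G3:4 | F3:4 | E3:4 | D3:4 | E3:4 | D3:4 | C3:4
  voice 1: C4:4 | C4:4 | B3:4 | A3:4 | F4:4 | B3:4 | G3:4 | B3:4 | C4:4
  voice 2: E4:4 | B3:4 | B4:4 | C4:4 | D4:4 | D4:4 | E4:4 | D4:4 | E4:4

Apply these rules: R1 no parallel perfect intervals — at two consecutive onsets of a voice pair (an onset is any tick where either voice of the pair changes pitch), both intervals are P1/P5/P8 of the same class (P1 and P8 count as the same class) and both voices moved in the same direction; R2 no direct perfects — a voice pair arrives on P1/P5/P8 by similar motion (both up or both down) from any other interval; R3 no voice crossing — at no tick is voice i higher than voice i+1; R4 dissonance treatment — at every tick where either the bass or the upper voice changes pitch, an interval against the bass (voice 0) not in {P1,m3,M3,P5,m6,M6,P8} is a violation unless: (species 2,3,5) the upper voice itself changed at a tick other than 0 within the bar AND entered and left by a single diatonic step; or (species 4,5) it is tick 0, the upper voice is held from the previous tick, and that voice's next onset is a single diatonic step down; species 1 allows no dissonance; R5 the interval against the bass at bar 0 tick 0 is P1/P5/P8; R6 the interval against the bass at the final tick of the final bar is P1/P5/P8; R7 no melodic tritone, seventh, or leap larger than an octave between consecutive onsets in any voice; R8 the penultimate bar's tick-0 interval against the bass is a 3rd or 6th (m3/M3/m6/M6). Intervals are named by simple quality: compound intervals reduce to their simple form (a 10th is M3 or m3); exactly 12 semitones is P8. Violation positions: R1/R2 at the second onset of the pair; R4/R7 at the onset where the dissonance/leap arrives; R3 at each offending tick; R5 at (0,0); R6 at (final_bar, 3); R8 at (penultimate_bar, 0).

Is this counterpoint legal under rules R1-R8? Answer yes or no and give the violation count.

bar 0: v0=C3 v1=C4 v2=E4 (M3)
bar 1: v0=E3 v1=C4 v2=B3 (P5)
bar 2: v0=G3 v1=B3 v2=B4 (M3)
bar 3: v0=F3 v1=A3 v2=C4 (P5)
bar 4: v0=E3 v1=F4 v2=D4 (m7)
bar 5: v0=D3 v1=B3 v2=D4 (P8)
bar 6: v0=E3 v1=G3 v2=E4 (P8)
bar 7: v0=D3 v1=B3 v2=D4 (P8)
bar 8: v0=C3 v1=C4 v2=E4 (M3)
  R5 @ bar0.0: opens on M3
  R3 @ bar1.0: C4 above B3
  R3 @ bar1.1: C4 above B3
  R3 @ bar1.2: C4 above B3
  R3 @ bar1.3: C4 above B3
  R2 @ bar3.0: G3/B4 M3 -> F3/C4 P5 similar
  R7 @ bar3.0: B4->C4 leap 11st
  R3 @ bar4.0: F4 above D4
  R4 @ bar4.0: E3/F4 m2 untreated
  R4 @ bar4.0: E3/D4 m7 untreated
  R3 @ bar4.1: F4 above D4
  R3 @ bar4.2: F4 above D4
  R3 @ bar4.3: F4 above D4
  R7 @ bar5.0: F4->B3 leap 6st
  R1 @ bar6.0: D3/D4 P8 -> E3/E4 P8 similar
  R1 @ bar7.0: E3/E4 P8 -> D3/D4 P8 similar
  R8 @ bar7.0: penult P8 not 3rd/6th
  R6 @ bar8.3: closes on M3

No (18 violations)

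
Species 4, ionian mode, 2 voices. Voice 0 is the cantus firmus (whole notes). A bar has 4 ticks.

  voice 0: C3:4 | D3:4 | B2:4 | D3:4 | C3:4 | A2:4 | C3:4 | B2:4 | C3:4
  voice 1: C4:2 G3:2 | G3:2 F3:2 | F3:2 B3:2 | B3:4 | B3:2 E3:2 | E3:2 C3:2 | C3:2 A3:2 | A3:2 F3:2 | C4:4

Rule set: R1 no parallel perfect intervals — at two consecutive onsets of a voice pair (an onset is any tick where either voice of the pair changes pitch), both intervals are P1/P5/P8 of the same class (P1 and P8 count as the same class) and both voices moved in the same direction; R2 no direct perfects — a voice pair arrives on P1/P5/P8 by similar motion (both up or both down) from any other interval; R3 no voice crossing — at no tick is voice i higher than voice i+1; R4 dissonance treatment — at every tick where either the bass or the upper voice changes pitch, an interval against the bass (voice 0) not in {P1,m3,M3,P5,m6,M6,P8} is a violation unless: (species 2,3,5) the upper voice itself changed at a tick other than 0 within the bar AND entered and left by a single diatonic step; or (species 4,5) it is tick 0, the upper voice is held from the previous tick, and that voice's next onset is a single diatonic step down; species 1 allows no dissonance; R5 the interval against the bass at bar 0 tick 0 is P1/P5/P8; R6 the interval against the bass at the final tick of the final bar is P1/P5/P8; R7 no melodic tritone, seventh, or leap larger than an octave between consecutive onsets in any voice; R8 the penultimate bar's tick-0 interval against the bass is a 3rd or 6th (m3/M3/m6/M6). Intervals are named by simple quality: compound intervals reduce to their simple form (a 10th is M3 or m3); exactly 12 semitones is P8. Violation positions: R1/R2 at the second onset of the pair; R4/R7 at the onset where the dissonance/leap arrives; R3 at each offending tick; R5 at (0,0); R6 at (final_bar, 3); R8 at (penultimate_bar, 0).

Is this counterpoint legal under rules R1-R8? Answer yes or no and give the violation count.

No (7 violations)

bar 0: v0=C3 v1=C4 (P8)
bar 1: v0=D3 v1=G3 (P4)
bar 2: v0=B2 v1=F3 (TT)
bar 3: v0=D3 v1=B3 (M6)
bar 4: v0=C3 v1=B3 (M7)
bar 5: v0=A2 v1=E3 (P5)
bar 6: v0=C3 v1=C3 (P1)
bar 7: v0=B2 v1=A3 (m7)
bar 8: v0=C3 v1=C4 (P8)
  R4 @ bar2.0: B2/F3 TT untreated
  R7 @ bar2.2: F3->B3 leap 6st
  R4 @ bar4.0: C3/B3 M7 untreated
  R4 @ bar7.0: B2/A3 m7 untreated
  R8 @ bar7.0: penult m7 not 3rd/6th
  R4 @ bar7.2: B2/F3 TT untreated
  R2 @ bar8.0: B2/F3 TT -> C3/C4 P8 similar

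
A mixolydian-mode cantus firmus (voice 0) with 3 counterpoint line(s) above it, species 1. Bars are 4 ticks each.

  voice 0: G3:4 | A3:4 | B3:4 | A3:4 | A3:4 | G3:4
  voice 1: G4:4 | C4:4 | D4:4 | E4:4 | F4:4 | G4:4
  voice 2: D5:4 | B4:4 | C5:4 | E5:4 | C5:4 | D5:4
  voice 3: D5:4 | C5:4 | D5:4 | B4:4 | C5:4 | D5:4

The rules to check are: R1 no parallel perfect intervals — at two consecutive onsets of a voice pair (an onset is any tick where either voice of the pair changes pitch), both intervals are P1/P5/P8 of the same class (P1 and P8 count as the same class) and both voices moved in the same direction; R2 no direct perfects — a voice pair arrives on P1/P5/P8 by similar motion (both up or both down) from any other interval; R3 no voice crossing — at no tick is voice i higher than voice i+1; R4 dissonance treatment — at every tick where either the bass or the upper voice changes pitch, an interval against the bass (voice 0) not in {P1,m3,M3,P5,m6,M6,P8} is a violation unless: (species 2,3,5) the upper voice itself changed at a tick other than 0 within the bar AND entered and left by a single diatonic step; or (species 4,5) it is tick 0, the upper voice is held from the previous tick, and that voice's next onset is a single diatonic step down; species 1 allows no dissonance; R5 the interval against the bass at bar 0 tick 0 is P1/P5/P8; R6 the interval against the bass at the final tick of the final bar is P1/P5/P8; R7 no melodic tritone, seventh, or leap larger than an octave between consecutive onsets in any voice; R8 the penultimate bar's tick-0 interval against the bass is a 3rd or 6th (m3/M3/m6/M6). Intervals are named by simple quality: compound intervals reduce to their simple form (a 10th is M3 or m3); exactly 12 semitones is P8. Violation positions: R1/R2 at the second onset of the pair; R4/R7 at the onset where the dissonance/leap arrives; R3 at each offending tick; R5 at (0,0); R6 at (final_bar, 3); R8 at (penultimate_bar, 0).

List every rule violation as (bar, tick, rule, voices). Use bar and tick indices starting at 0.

bar 0: v0=G3 v1=G4 v2=D5 v3=D5 downbeat P5
bar 1: v0=A3 v1=C4 v2=B4 v3=C5 downbeat m3
bar 2: v0=B3 v1=D4 v2=C5 v3=D5 downbeat m3
bar 3: v0=A3 v1=E4 v2=E5 v3=B4 downbeat M2
bar 4: v0=A3 v1=F4 v2=C5 v3=C5 downbeat m3
bar 5: v0=G3 v1=G4 v2=D5 v3=D5 downbeat P5
  -> R2 @ bar 1 tick 0 v(1, 3): G4/D5 P5 -> C4/C5 P8 similar
  -> R4 @ bar 1 tick 0 v(0, 2): A3/B4 M2 untreated
  -> R1 @ bar 2 tick 0 v(1, 3): C4/C5 P8 -> D4/D5 P8 similar
  -> R4 @ bar 2 tick 0 v(0, 2): B3/C5 m2 untreated
  -> R2 @ bar 3 tick 0 v(1, 2): D4/C5 m7 -> E4/E5 P8 similar
  -> R3 @ bar 3 tick 0 v(2, 3): E5 above B4
  -> R4 @ bar 3 tick 0 v(0, 3): A3/B4 M2 untreated
  -> R3 @ bar 3 tick 1 v(2, 3): E5 above B4
  -> R3 @ bar 3 tick 2 v(2, 3): E5 above B4
  -> R3 @ bar 3 tick 3 v(2, 3): E5 above B4
  -> R1 @ bar 4 tick 0 v(1, 3): E4/B4 P5 -> F4/C5 P5 similar
  -> R1 @ bar 5 tick 0 v(1, 2): F4/C5 P5 -> G4/D5 P5 similar
  -> R1 @ bar 5 tick 0 v(1, 3): F4/C5 P5 -> G4/D5 P5 similar
  -> R1 @ bar 5 tick 0 v(2, 3): C5/C5 P1 -> D5/D5 P1 similar

(1, 0, R2, (1, 3))
(1, 0, R4, (0, 2))
(2, 0, R1, (1, 3))
(2, 0, R4, (0, 2))
(3, 0, R2, (1, 2))
(3, 0, R3, (2, 3))
(3, 0, R4, (0, 3))
(3, 1, R3, (2, 3))
(3, 2, R3, (2, 3))
(3, 3, R3, (2, 3))
(4, 0, R1, (1, 3))
(5, 0, R1, (1, 2))
(5, 0, R1, (1, 3))
(5, 0, R1, (2, 3))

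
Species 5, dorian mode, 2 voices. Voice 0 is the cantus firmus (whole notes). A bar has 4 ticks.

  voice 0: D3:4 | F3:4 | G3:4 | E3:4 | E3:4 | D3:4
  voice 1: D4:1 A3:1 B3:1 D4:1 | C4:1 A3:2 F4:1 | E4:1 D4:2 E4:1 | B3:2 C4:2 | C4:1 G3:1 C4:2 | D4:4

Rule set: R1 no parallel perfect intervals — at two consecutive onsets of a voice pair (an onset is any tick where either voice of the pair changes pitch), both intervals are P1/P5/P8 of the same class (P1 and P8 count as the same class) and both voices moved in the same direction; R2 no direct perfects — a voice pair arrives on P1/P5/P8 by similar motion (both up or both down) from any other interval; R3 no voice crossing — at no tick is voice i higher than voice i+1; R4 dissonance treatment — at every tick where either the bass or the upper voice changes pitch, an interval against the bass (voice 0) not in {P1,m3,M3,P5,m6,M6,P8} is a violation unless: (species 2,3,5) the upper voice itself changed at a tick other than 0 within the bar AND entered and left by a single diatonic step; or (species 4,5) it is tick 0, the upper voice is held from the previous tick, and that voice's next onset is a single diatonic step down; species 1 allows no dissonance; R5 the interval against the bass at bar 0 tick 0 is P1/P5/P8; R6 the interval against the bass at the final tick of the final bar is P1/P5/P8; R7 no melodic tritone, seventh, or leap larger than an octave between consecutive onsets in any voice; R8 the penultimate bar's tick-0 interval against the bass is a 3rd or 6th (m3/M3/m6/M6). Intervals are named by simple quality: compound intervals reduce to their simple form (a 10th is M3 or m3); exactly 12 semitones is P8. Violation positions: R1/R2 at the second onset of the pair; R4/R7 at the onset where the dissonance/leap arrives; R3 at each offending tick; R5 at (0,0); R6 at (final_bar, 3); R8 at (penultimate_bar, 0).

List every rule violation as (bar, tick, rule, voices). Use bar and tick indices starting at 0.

bar 0: v0=D3 v1=D4 downbeat P8
bar 1: v0=F3 v1=C4 downbeat P5
bar 2: v0=G3 v1=E4 downbeat M6
bar 3: v0=E3 v1=B3 downbeat P5
bar 4: v0=E3 v1=C4 downbeat m6
bar 5: v0=D3 v1=D4 downbeat P8
  -> R2 @ bar 3 tick 0 v(0, 1): G3/E4 M6 -> E3/B3 P5 similar

(3, 0, R2, (0, 1))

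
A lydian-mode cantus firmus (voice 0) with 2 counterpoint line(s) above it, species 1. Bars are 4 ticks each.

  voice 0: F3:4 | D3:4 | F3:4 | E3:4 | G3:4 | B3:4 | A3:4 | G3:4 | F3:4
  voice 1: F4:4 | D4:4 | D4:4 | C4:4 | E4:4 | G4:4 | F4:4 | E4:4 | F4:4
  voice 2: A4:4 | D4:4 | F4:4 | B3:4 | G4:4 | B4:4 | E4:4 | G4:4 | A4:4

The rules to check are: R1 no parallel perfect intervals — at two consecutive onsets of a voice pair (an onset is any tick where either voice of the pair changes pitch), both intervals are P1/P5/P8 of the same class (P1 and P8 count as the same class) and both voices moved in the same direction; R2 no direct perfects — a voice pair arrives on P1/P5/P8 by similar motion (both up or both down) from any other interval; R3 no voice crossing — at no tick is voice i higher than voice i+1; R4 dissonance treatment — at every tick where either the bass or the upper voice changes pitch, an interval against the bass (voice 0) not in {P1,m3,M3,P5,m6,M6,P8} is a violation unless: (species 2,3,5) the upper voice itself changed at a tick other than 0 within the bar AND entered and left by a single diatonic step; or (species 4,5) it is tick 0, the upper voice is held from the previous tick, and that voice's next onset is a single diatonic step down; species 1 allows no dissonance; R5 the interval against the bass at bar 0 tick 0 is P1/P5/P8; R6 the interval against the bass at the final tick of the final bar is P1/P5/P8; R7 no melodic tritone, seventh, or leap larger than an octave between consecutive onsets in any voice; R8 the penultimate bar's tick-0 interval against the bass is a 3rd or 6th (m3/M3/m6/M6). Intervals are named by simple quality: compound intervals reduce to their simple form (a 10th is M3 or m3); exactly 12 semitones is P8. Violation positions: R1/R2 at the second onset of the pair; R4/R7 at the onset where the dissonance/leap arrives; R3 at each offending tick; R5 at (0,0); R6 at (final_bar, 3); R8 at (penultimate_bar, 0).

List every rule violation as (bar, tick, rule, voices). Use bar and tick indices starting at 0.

(0, 0, R5, (0, 2))
(1, 0, R1, (0, 1))
(1, 0, R2, (0, 2))
(1, 0, R2, (1, 2))
(2, 0, R1, (0, 2))
(3, 0, R2, (0, 2))
(3, 0, R3, (1, 2))
(3, 0, R7, (2,))
(3, 1, R3, (1, 2))
(3, 2, R3, (1, 2))
(3, 3, R3, (1, 2))
(4, 0, R2, (0, 2))
(5, 0, R1, (0, 2))
(6, 0, R2, (0, 2))
(6, 0, R3, (1, 2))
(6, 1, R3, (1, 2))
(6, 2, R3, (1, 2))
(6, 3, R3, (1, 2))
(7, 0, R8, (0, 2))
(8, 3, R6, (0, 2))

bar 0: v0=F3 v1=F4 v2=A4 downbeat M3
bar 1: v0=D3 v1=D4 v2=D4 downbeat P8
bar 2: v0=F3 v1=D4 v2=F4 downbeat P8
bar 3: v0=E3 v1=C4 v2=B3 downbeat P5
bar 4: v0=G3 v1=E4 v2=G4 downbeat P8
bar 5: v0=B3 v1=G4 v2=B4 downbeat P8
bar 6: v0=A3 v1=F4 v2=E4 downbeat P5
bar 7: v0=G3 v1=E4 v2=G4 downbeat P8
bar 8: v0=F3 v1=F4 v2=A4 downbeat M3
  -> R5 @ bar 0 tick 0 v(0, 2): opens on M3
  -> R1 @ bar 1 tick 0 v(0, 1): F3/F4 P8 -> D3/D4 P8 similar
  -> R2 @ bar 1 tick 0 v(0, 2): F3/A4 M3 -> D3/D4 P8 similar
  -> R2 @ bar 1 tick 0 v(1, 2): F4/A4 M3 -> D4/D4 P1 similar
  -> R1 @ bar 2 tick 0 v(0, 2): D3/D4 P8 -> F3/F4 P8 similar
  -> R2 @ bar 3 tick 0 v(0, 2): F3/F4 P8 -> E3/B3 P5 similar
  -> R3 @ bar 3 tick 0 v(1, 2): C4 above B3
  -> R7 @ bar 3 tick 0 v(2,): F4->B3 leap 6st
  -> R3 @ bar 3 tick 1 v(1, 2): C4 above B3
  -> R3 @ bar 3 tick 2 v(1, 2): C4 above B3
  -> R3 @ bar 3 tick 3 v(1, 2): C4 above B3
  -> R2 @ bar 4 tick 0 v(0, 2): E3/B3 P5 -> G3/G4 P8 similar
  -> R1 @ bar 5 tick 0 v(0, 2): G3/G4 P8 -> B3/B4 P8 similar
  -> R2 @ bar 6 tick 0 v(0, 2): B3/B4 P8 -> A3/E4 P5 similar
  -> R3 @ bar 6 tick 0 v(1, 2): F4 above E4
  -> R3 @ bar 6 tick 1 v(1, 2): F4 above E4
  -> R3 @ bar 6 tick 2 v(1, 2): F4 above E4
  -> R3 @ bar 6 tick 3 v(1, 2): F4 above E4
  -> R8 @ bar 7 tick 0 v(0, 2): penult P8 not 3rd/6th
  -> R6 @ bar 8 tick 3 v(0, 2): closes on M3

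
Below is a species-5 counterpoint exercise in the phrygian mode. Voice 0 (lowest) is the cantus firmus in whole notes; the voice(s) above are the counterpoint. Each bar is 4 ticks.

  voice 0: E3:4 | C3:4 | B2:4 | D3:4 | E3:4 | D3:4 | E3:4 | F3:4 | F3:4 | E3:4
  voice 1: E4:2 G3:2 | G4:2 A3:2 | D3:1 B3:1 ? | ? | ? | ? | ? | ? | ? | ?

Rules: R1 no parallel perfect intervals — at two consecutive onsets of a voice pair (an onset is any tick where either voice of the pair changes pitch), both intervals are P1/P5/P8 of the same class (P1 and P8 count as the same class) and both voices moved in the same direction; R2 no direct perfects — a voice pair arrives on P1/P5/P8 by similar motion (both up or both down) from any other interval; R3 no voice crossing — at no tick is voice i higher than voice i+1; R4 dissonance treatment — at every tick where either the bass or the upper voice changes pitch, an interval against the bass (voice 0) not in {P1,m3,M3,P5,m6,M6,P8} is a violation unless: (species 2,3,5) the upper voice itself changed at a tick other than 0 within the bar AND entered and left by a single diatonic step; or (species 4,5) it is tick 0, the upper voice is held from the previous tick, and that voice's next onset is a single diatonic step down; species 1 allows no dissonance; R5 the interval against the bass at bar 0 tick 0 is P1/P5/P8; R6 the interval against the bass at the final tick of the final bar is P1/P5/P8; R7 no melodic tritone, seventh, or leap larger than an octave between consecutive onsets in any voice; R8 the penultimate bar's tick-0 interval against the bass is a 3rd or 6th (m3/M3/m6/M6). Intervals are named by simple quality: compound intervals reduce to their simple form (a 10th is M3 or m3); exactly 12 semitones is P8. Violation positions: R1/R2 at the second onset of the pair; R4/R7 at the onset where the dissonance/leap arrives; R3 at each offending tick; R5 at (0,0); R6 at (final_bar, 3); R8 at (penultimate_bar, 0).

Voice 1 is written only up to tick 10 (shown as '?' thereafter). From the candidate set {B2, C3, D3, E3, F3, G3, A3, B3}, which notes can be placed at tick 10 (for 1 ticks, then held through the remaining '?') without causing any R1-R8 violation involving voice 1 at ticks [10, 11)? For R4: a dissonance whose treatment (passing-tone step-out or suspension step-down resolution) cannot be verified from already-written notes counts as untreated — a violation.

B2: legal
C3: violates R4,R7
D3: legal
E3: violates R4
F3: violates R4,R7
G3: legal
A3: violates R4
B3: legal

{B2, B3, D3, G3}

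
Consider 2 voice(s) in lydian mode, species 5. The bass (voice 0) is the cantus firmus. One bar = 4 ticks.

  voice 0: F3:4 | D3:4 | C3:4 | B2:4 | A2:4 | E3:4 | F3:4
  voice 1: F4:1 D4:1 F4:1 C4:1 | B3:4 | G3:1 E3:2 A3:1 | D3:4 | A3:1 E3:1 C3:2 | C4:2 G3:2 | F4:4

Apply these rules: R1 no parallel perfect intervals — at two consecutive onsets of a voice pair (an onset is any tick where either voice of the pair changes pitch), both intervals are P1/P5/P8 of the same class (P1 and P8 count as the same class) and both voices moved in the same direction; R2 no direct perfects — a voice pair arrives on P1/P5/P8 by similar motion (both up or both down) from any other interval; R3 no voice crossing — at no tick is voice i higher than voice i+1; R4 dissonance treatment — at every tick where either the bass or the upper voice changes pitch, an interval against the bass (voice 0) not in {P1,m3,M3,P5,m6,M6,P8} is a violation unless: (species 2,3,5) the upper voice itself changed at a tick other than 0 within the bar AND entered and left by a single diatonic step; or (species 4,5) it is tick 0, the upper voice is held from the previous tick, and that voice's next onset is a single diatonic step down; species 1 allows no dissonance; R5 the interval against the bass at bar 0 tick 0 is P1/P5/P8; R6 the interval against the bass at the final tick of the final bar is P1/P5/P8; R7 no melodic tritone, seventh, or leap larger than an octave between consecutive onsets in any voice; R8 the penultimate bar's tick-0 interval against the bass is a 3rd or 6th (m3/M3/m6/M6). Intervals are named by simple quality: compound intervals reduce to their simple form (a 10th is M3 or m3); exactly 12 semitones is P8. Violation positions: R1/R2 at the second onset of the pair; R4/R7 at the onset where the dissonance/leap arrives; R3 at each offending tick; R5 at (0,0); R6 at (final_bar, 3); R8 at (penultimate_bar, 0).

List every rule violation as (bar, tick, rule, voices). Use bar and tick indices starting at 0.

bar 0: v0=F3 v1=F4 downbeat P8
bar 1: v0=D3 v1=B3 downbeat M6
bar 2: v0=C3 v1=G3 downbeat P5
bar 3: v0=B2 v1=D3 downbeat m3
bar 4: v0=A2 v1=A3 downbeat P8
bar 5: v0=E3 v1=C4 downbeat m6
bar 6: v0=F3 v1=F4 downbeat P8
  -> R2 @ bar 2 tick 0 v(0, 1): D3/B3 M6 -> C3/G3 P5 similar
  -> R2 @ bar 6 tick 0 v(0, 1): E3/G3 m3 -> F3/F4 P8 similar
  -> R7 @ bar 6 tick 0 v(1,): G3->F4 leap 10st

(2, 0, R2, (0, 1))
(6, 0, R2, (0, 1))
(6, 0, R7, (1,))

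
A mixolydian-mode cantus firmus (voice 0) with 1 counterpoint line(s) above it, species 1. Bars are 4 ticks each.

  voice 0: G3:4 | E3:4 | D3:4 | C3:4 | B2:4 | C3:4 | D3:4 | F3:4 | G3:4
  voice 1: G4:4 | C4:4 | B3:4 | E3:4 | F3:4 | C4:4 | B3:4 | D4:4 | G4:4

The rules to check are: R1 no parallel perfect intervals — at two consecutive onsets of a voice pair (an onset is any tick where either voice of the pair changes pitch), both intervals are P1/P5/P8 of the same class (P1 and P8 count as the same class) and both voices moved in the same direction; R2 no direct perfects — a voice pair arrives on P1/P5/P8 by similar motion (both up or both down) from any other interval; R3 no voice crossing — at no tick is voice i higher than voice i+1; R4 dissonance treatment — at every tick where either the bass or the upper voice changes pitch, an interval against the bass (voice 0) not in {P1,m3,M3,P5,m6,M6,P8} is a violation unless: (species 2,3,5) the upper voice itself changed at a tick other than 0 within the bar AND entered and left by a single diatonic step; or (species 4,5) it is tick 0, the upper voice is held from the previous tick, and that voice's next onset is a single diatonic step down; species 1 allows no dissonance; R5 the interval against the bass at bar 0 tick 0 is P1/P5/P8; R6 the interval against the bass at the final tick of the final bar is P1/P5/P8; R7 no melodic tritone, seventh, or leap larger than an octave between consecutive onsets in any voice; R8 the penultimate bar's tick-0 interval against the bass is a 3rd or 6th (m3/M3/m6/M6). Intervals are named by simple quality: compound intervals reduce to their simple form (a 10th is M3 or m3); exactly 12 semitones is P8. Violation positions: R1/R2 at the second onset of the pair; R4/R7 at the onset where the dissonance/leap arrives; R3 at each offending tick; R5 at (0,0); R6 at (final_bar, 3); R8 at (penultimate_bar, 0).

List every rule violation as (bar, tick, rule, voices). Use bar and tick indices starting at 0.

bar 0: v0=G3 v1=G4 downbeat P8
bar 1: v0=E3 v1=C4 downbeat m6
bar 2: v0=D3 v1=B3 downbeat M6
bar 3: v0=C3 v1=E3 downbeat M3
bar 4: v0=B2 v1=F3 downbeat TT
bar 5: v0=C3 v1=C4 downbeat P8
bar 6: v0=D3 v1=B3 downbeat M6
bar 7: v0=F3 v1=D4 downbeat M6
bar 8: v0=G3 v1=G4 downbeat P8
  -> R4 @ bar 4 tick 0 v(0, 1): B2/F3 TT untreated
  -> R2 @ bar 5 tick 0 v(0, 1): B2/F3 TT -> C3/C4 P8 similar
  -> R2 @ bar 8 tick 0 v(0, 1): F3/D4 M6 -> G3/G4 P8 similar

(4, 0, R4, (0, 1))
(5, 0, R2, (0, 1))
(8, 0, R2, (0, 1))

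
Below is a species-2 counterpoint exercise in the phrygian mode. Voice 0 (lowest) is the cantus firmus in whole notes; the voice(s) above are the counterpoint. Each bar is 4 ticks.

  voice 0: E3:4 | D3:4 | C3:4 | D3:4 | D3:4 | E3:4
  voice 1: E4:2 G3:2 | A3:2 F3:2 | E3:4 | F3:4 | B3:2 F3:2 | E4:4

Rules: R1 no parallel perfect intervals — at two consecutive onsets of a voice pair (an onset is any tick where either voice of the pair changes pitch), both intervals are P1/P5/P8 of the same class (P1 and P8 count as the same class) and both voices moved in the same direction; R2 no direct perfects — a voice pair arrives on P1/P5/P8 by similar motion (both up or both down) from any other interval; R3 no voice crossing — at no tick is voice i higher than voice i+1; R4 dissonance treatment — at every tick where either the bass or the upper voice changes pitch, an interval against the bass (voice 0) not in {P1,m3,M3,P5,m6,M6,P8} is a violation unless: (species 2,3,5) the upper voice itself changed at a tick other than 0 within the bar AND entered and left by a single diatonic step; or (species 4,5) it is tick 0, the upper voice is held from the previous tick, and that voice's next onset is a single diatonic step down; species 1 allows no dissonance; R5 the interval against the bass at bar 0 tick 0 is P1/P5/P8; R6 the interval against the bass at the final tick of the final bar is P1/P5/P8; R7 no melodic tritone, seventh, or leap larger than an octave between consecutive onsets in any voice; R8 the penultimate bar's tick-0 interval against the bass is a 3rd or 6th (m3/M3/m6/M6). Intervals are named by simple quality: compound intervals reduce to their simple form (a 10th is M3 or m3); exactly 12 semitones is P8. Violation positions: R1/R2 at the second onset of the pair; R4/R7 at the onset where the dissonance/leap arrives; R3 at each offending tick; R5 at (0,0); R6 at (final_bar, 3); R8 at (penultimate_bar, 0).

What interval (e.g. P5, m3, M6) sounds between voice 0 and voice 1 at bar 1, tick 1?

P5

voice 0=D3 voice 1=A3 -> P5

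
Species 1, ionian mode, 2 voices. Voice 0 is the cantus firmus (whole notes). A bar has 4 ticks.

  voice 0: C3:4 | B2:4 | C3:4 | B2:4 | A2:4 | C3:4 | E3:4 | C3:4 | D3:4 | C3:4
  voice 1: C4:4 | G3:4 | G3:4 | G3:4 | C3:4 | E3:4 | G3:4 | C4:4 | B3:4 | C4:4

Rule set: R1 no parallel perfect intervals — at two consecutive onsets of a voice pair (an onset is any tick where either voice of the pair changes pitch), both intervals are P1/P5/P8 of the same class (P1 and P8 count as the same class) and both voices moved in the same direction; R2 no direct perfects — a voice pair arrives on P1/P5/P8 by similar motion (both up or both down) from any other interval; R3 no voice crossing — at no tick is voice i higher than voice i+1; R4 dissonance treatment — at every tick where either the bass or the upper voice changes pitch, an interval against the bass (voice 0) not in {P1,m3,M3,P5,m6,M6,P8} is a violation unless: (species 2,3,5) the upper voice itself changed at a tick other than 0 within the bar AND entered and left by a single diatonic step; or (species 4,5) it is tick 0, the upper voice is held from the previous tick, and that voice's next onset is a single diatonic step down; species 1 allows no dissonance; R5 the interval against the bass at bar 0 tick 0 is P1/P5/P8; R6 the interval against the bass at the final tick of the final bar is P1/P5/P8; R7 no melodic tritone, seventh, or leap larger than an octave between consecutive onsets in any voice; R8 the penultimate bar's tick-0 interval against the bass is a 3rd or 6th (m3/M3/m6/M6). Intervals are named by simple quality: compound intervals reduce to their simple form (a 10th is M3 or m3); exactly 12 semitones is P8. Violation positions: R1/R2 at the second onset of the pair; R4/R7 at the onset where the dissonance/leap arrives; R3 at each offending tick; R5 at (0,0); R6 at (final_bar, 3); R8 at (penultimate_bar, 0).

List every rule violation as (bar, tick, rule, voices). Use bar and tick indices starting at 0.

No violations across 10 bars (C3..C3 vs C4..C4).

bar 0: v0=C3 v1=C4 downbeat P8
bar 1: v0=B2 v1=G3 downbeat m6
bar 2: v0=C3 v1=G3 downbeat P5
bar 3: v0=B2 v1=G3 downbeat m6
bar 4: v0=A2 v1=C3 downbeat m3
bar 5: v0=C3 v1=E3 downbeat M3
bar 6: v0=E3 v1=G3 downbeat m3
bar 7: v0=C3 v1=C4 downbeat P8
bar 8: v0=D3 v1=B3 downbeat M6
bar 9: v0=C3 v1=C4 downbeat P8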